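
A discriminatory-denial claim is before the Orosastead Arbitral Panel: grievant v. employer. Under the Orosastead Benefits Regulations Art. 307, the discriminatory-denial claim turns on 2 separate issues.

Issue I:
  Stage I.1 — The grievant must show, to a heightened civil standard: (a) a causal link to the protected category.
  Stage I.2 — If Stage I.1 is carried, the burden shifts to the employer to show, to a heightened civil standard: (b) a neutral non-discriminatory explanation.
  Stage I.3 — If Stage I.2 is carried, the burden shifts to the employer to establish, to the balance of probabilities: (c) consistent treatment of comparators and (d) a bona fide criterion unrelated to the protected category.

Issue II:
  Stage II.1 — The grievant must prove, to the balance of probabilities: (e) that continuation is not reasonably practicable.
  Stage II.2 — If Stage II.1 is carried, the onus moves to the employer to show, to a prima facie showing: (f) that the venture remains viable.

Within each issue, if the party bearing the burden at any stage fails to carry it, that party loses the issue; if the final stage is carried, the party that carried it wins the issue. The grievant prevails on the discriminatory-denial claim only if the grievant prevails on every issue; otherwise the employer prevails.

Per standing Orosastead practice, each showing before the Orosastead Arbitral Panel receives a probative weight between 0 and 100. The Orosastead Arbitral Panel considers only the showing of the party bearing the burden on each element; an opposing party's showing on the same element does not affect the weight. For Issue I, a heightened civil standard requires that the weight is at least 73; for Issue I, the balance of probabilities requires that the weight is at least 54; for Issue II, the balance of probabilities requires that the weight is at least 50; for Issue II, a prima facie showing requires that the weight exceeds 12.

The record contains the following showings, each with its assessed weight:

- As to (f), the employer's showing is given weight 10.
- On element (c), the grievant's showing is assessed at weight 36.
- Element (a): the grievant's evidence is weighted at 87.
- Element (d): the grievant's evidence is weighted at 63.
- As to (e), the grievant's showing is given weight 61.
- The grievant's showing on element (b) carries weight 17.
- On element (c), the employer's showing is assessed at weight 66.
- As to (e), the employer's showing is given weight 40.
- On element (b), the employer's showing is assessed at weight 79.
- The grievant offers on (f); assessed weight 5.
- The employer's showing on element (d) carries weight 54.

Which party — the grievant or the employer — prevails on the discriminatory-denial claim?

employer

— Issue I —
Stage I.1 (grievant, a heightened civil standard, weight is at least 73): (a) 87 ≥ 73 — meets.
  Stage I.1 carried; the burden shifts to the employer.
Stage I.2 (employer, a heightened civil standard, weight is at least 73): (b) 79 (grievant's 17 disregarded) ≥ 73 — meets.
  Stage I.2 carried; the burden remains with the employer.
Stage I.3 (employer, the balance of probabilities, weight is at least 54): (c) 66 (grievant's 36 disregarded) ≥ 54 — meets; (d) 54 (grievant's 63 disregarded) ≥ 54 — meets.
  Stage I.3 carried; the final stage is satisfied.
With every stage satisfied, the employer prevails on this issue.
— Issue II —
At Stage II.1 the grievant must meet the balance of probabilities (weight is at least 50): on (e) the weight is 61 (the employer's 40 is given no effect), ≥ 50, so (e) meets the standard.
  Stage II.1 is satisfied; the onus moves to the employer.
At Stage II.2 the employer must meet a prima facie showing (weight exceeds 12): on (f) the weight is 10 (the grievant's 5 is given no effect), which does not exceed 12, so (f) does not meet the standard.
  Stage II.2 not carried; the employer fails its burden.
The grievant prevails on this issue.
Per-issue: Issue I → employer; Issue II → grievant. The grievant must prevail on every issue; overall, the employer prevails.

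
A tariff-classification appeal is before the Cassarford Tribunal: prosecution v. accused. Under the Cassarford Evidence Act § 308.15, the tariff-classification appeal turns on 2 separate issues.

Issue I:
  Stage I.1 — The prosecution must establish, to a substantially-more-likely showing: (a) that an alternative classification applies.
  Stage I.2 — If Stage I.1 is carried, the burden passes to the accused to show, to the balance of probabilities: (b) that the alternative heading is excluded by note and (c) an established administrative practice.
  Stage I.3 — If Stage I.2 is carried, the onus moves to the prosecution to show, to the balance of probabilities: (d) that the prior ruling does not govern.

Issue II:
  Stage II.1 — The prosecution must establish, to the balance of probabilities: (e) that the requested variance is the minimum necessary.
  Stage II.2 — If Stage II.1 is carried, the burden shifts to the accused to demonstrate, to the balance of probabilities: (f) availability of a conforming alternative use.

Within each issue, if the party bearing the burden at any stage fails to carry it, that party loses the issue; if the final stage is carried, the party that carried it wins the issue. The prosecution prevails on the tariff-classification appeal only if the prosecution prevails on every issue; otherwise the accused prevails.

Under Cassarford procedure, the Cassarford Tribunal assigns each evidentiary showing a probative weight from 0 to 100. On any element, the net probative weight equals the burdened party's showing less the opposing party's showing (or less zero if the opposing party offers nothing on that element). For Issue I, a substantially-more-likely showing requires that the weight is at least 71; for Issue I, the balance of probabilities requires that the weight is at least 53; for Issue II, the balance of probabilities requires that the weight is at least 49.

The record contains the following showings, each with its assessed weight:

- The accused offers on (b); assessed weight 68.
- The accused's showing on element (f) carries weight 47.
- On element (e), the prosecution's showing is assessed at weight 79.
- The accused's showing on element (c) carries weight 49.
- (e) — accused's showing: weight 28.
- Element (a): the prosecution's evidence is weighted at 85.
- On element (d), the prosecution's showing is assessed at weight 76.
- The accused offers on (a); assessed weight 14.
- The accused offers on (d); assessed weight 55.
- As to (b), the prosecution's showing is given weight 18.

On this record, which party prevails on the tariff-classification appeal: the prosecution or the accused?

— Issue I —
Stage I.1 — burden on prosecution; standard: a substantially-more-likely showing (weight is at least 71).
    (a): 85 − 14 = 71 ≥ 71 [met]
  All elements met. The burden passes to the accused.
Stage I.2 — burden on accused; standard: the balance of probabilities (weight is at least 53).
    (b): 68 − 18 = 50 < 53 [not met]
    (c): 49 < 53 [not met]
  Not every element is met, so the accused fails to carry Stage I.2.
The analysis ends at Stage I.2; the prosecution prevails on this issue.
— Issue II —
Stage II.1 — burden on prosecution; standard: the balance of probabilities (weight is at least 49).
    (e): 79 − 28 = 51 ≥ 49 [met]
  Stage II.1 is satisfied; the onus moves to the accused.
Stage II.2 — burden on accused; standard: the balance of probabilities (weight is at least 49).
    (f): 47 < 49 [not met]
  The accused does not carry Stage II.2.
So the prosecution prevails on this issue.
Per-issue: Issue I → prosecution; Issue II → prosecution. The prosecution must prevail on every issue; overall, the prosecution prevails.

prosecution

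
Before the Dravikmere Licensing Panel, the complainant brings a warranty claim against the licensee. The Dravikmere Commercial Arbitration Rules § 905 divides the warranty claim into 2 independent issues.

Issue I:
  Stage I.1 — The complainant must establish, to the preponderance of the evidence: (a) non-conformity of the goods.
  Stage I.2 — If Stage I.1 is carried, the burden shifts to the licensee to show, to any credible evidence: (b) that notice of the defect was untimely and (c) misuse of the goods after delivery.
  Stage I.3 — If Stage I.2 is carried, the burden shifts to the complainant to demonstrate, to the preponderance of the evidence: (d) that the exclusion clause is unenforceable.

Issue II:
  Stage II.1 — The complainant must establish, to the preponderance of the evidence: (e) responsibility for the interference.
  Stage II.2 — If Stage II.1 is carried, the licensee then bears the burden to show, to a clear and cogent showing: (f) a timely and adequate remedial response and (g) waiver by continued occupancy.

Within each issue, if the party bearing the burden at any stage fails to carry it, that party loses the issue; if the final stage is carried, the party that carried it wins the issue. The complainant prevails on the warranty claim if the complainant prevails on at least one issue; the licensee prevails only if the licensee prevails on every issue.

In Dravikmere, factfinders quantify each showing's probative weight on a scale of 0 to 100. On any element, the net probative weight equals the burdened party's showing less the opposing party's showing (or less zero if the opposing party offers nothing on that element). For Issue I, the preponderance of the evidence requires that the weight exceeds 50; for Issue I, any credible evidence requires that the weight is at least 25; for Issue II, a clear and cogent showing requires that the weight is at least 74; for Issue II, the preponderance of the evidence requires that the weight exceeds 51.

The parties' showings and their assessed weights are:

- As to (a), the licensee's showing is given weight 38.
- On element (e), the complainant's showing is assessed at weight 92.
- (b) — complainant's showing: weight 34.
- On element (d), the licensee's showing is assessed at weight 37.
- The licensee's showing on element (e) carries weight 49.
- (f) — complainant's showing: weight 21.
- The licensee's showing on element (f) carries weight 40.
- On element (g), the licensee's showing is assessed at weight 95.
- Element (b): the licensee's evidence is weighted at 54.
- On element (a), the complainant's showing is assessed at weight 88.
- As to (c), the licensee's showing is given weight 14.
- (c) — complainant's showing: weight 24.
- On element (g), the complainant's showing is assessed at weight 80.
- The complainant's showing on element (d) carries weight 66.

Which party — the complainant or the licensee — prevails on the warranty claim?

licensee

— Issue I —
Stage I.1 (complainant, the preponderance of the evidence, weight exceeds 50): (a) net 88−38=50 ≤ 50 — fails.
  Stage I.1 not carried; the complainant fails its burden.
The analysis ends at Stage I.1; the licensee prevails on this issue.
— Issue II —
Stage II.1 — burden on complainant; standard: the preponderance of the evidence (weight exceeds 51).
    (e): 92 − 49 = 43 ≤ 51 [not met]
  The complainant does not carry Stage II.1.
The licensee prevails on this issue.
Per-issue: Issue I → licensee; Issue II → licensee. The complainant must prevail on at least one issue; overall, the licensee prevails.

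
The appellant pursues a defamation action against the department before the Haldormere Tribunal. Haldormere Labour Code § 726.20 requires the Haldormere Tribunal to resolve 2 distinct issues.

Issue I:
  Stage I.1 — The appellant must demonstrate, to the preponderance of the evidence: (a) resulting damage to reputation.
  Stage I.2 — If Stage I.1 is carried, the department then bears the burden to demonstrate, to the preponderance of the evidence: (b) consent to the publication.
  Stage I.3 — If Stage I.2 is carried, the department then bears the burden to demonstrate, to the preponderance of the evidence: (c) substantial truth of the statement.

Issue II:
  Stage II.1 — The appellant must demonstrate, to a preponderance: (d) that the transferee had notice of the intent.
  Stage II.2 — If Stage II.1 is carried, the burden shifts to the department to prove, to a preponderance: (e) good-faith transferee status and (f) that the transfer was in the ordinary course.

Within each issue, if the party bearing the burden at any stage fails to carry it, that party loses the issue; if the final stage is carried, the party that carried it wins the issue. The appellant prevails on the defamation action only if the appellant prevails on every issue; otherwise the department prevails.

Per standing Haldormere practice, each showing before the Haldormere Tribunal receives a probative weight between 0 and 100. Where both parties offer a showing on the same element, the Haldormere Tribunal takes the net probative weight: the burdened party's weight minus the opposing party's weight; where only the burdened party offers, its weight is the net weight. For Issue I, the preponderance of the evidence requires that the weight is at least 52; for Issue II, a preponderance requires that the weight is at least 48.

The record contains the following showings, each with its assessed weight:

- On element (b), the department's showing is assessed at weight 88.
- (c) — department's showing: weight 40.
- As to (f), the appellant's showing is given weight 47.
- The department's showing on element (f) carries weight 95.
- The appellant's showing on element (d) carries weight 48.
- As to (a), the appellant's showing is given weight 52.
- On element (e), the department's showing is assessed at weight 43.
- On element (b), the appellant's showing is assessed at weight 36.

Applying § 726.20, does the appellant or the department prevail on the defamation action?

appellant

— Issue I —
Stage I.1 (appellant, the preponderance of the evidence, weight is at least 52): (a) 52 ≥ 52 — meets.
  All elements met. The burden passes to the department.
Stage I.2 (department, the preponderance of the evidence, weight is at least 52): (b) net 88−36=52 ≥ 52 — meets.
  Stage I.2 carried; the burden remains with the department.
Stage I.3 (department, the preponderance of the evidence, weight is at least 52): (c) 40 < 52 — fails.
  The department does not carry Stage I.3.
So the appellant prevails on this issue.
— Issue II —
Stage II.1 (appellant, a preponderance, weight is at least 48): (d) 48 ≥ 48 — meets.
  The appellant carries Stage II.1; the department now bears the burden.
Stage II.2 (department, a preponderance, weight is at least 48): (e) 43 < 48 — fails; (f) net 95−47=48 ≥ 48 — meets.
  Not every element is met, so the department fails to carry Stage II.2.
The analysis ends at Stage II.2; the appellant prevails on this issue.
Per-issue: Issue I → appellant; Issue II → appellant. The appellant must prevail on every issue; overall, the appellant prevails.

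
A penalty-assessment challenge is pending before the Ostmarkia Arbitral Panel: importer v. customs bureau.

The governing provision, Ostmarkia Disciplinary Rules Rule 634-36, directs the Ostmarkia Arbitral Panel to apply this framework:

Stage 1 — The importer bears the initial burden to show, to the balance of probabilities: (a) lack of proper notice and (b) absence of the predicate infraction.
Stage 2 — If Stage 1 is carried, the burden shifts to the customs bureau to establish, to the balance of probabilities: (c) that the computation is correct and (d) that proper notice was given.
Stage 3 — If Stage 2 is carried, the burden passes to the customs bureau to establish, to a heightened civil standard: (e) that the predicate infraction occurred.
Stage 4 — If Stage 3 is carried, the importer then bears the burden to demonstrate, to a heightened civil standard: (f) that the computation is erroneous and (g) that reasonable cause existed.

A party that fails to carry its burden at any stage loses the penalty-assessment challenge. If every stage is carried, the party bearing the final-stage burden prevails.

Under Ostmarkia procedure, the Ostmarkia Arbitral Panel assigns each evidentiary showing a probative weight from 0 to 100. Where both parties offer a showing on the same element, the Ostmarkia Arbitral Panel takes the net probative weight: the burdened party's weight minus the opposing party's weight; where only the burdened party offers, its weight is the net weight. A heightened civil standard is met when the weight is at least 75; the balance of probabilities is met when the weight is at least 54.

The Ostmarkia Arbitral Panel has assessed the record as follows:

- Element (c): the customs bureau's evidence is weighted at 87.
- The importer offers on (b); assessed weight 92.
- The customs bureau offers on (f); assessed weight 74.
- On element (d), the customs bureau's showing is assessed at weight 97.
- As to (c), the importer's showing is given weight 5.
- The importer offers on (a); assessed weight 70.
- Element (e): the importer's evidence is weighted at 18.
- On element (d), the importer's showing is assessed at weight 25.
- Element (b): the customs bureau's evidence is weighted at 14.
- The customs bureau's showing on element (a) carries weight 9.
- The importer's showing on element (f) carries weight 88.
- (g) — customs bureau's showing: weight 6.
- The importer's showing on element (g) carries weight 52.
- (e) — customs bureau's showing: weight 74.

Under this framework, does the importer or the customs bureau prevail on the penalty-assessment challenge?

At Stage 1 the importer must meet the balance of probabilities (weight is at least 54): on (a) the weight is 70 less the opposing 9 gives net 61, ≥ 54, so (a) meets the standard; on (b) the weight is 92 less the opposing 14 gives net 78, ≥ 54, so (b) meets the standard.
  Stage 1 is satisfied; the onus moves to the customs bureau.
At Stage 2 the customs bureau must meet the balance of probabilities (weight is at least 54): on (c) the weight is 87 less the opposing 5 gives net 82, which does reach 54, so (c) meets the standard; on (d) the weight is 97 less the opposing 25 gives net 72, which does reach 54, so (d) meets the standard.
  Stage 2 carried; the burden remains with the customs bureau.
At Stage 3 the customs bureau must meet a heightened civil standard (weight is at least 75): on (e) the weight is 74 less the opposing 18 gives net 56, < 75, so (e) does not meet the standard.
  Not every element is met, so the customs bureau fails to carry Stage 3.
So the importer prevails.

importer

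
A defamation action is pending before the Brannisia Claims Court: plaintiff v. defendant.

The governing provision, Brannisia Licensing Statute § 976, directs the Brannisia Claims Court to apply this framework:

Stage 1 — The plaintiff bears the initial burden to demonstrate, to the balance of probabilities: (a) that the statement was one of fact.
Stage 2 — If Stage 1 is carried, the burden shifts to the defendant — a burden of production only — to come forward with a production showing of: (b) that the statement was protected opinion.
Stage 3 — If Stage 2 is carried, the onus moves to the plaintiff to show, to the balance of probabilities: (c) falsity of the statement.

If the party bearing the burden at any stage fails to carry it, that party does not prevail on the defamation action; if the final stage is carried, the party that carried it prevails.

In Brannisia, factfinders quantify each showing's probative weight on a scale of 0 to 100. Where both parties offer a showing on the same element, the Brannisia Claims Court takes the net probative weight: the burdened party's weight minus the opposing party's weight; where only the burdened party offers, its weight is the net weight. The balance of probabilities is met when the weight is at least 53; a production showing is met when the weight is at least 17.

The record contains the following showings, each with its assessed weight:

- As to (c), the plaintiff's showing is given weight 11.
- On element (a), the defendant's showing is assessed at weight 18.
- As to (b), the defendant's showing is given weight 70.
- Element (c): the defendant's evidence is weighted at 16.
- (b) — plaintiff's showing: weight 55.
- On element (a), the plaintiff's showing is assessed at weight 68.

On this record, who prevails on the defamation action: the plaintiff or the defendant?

defendant

Stage 1 — burden on plaintiff; standard: the balance of probabilities (weight is at least 53).
    (a): 68 − 18 = 50 < 53 [not met]
  Not every element is met, so the plaintiff fails to carry Stage 1.
The defendant prevails.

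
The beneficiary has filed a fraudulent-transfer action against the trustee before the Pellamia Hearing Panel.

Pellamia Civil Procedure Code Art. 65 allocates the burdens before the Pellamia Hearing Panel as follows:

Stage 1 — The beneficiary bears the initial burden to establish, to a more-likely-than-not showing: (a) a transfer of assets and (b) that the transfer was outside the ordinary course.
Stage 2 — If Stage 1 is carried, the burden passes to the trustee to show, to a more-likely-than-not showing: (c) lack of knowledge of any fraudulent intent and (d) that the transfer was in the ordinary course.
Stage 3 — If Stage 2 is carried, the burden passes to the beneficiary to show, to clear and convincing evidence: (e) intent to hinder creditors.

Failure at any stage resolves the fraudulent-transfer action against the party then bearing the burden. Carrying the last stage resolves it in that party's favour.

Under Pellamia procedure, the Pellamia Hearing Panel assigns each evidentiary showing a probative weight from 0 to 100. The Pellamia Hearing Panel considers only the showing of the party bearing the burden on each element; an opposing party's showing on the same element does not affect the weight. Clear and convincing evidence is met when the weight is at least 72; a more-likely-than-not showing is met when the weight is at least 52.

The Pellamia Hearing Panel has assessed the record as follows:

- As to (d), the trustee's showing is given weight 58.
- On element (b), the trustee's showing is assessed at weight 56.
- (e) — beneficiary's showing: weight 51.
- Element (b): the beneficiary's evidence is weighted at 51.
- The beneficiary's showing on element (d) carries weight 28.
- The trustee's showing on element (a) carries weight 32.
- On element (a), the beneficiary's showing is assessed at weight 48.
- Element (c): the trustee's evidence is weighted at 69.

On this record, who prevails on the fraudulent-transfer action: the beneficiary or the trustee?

Stage 1 (beneficiary, a more-likely-than-not showing, weight is at least 52): (a) 48 (trustee's 32 disregarded) < 52 — fails; (b) 51 (trustee's 56 disregarded) < 52 — fails.
  Not every element is met, so the beneficiary fails to carry Stage 1.
The trustee prevails.

trustee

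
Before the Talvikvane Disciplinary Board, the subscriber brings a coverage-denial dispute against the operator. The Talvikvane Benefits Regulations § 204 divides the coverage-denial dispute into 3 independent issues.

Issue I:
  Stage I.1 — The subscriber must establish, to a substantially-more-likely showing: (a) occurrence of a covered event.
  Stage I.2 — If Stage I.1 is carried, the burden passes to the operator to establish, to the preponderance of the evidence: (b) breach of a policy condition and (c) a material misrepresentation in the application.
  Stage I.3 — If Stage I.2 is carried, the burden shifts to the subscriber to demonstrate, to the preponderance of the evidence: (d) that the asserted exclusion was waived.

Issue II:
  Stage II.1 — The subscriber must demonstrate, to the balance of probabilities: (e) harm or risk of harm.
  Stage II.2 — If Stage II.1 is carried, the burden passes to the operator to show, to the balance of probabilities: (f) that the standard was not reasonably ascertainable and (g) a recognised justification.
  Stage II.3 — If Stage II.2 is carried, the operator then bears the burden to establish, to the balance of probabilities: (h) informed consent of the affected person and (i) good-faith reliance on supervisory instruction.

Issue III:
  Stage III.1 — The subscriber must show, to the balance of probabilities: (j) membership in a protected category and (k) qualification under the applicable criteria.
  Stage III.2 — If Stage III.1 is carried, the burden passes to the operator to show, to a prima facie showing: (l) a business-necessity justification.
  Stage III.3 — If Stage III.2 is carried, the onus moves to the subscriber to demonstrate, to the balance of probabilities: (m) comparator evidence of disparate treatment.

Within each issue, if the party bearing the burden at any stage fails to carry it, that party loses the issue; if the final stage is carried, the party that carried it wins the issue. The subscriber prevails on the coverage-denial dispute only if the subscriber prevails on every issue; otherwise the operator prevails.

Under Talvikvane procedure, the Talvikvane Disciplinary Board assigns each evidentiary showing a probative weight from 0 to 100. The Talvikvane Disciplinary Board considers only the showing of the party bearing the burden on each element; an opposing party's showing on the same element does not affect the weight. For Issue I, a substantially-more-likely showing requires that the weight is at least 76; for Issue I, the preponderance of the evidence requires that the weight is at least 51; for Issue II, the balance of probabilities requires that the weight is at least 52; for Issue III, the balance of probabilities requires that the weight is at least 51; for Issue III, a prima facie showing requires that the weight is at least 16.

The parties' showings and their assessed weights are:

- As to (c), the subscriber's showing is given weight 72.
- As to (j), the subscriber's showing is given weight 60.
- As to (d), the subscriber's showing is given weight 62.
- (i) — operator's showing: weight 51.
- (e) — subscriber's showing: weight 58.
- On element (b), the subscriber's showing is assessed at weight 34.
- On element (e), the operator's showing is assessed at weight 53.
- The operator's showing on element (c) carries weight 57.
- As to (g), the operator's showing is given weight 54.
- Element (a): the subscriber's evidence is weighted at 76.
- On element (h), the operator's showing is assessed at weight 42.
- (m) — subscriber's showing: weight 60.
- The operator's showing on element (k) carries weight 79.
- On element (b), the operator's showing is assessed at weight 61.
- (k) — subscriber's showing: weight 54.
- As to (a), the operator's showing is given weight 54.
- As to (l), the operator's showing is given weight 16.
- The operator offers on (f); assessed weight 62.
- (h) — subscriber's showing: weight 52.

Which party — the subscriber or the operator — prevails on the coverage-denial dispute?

— Issue I —
Stage I.1 (subscriber, a substantially-more-likely showing, weight is at least 76): (a) 76 (operator's 54 disregarded) ≥ 76 — meets.
  Stage I.1 carried; the burden shifts to the operator.
Stage I.2 (operator, the preponderance of the evidence, weight is at least 51): (b) 61 (subscriber's 34 disregarded) ≥ 51 — meets; (c) 57 (subscriber's 72 disregarded) ≥ 51 — meets.
  Stage I.2 carried; the burden shifts to the subscriber.
Stage I.3 (subscriber, the preponderance of the evidence, weight is at least 51): (d) 62 ≥ 51 — meets.
  Stage I.3 carried; the final stage is satisfied.
Every stage carried; the subscriber prevails on this issue.
— Issue II —
Stage II.1 — burden on subscriber; standard: the balance of probabilities (weight is at least 52).
    (e): 58 (operator's 53 disregarded) ≥ 52 [met]
  All elements met. The burden passes to the operator.
Stage II.2 — burden on operator; standard: the balance of probabilities (weight is at least 52).
    (f): 62 ≥ 52 [met]
    (g): 54 ≥ 52 [met]
  Stage II.2 carried; the burden remains with the operator.
Stage II.3 — burden on operator; standard: the balance of probabilities (weight is at least 52).
    (h): 42 (subscriber's 52 disregarded) < 52 [not met]
    (i): 51 < 52 [not met]
  The operator does not carry Stage II.3.
The subscriber prevails on this issue.
— Issue III —
At Stage III.1 the subscriber must meet the balance of probabilities (weight is at least 51): on (j) the weight is 60, ≥ 51, so (j) meets the standard; on (k) the weight is 54 (the operator's 79 is given no effect), ≥ 51, so (k) meets the standard.
  Stage III.1 is satisfied; the onus moves to the operator.
At Stage III.2 the operator must meet a prima facie showing (weight is at least 16): on (l) the weight is 16, ≥ 16, so (l) meets the standard.
  Stage III.2 is satisfied; the onus moves to the subscriber.
At Stage III.3 the subscriber must meet the balance of probabilities (weight is at least 51): on (m) the weight is 60, which does reach 51, so (m) meets the standard.
  Stage III.3 carried; the final stage is satisfied.
Every stage carried; the subscriber prevails on this issue.
Per-issue: Issue I → subscriber; Issue II → subscriber; Issue III → subscriber. The subscriber must prevail on every issue; overall, the subscriber prevails.

subscriber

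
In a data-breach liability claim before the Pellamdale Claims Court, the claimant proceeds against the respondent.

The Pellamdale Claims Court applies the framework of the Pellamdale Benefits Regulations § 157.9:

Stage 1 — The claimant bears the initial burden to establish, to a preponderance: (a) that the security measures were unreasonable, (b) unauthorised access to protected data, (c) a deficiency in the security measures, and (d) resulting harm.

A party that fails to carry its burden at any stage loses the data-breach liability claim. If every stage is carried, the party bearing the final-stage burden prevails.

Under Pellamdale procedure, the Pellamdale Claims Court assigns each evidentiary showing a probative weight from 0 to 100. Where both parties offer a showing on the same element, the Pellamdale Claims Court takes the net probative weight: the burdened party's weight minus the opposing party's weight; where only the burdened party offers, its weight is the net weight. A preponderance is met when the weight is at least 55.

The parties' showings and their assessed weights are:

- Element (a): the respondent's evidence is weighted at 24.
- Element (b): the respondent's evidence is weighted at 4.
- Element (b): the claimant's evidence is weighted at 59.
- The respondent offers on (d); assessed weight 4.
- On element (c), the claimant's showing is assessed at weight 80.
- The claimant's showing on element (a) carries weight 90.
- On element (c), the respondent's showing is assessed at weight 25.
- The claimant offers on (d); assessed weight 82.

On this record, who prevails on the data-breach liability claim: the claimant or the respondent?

claimant

At Stage 1 the claimant must meet a preponderance (weight is at least 55): on (a) the weight is 90 less the opposing 24 gives net 66, which does reach 55, so (a) meets the standard; on (b) the weight is 59 less the opposing 4 gives net 55, ≥ 55, so (b) meets the standard; on (c) the weight is 80 less the opposing 25 gives net 55, which does reach 55, so (c) meets the standard; on (d) the weight is 82 less the opposing 4 gives net 78, ≥ 55, so (d) meets the standard.
  Stage 1 carried; the final stage is satisfied.
Every stage carried; the claimant prevails.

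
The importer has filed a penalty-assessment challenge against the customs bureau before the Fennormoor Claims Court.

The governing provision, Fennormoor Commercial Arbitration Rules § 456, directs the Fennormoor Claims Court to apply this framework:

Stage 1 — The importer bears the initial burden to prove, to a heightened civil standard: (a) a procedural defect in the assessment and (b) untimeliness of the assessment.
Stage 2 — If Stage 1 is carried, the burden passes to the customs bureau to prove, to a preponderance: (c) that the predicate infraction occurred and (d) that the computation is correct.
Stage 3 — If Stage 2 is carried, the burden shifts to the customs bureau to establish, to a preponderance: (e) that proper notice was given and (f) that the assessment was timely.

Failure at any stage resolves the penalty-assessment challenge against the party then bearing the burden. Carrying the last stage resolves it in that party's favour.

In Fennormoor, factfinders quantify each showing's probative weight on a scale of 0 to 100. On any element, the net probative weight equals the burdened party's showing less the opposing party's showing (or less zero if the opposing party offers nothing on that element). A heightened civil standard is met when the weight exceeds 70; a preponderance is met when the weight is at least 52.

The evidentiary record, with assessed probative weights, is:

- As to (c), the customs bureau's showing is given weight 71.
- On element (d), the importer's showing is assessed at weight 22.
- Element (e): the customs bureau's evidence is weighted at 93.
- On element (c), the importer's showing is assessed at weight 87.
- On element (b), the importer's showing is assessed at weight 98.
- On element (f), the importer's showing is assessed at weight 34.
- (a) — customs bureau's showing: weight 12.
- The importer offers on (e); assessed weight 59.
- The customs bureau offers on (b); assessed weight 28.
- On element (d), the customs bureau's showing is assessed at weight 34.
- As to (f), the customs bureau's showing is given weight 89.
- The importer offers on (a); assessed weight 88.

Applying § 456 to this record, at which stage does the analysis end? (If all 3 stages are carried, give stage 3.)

Stage 1 (importer, a heightened civil standard, weight exceeds 70): (a) net 88−12=76 > 70 — meets; (b) net 98−28=70 ≤ 70 — fails.
  The importer does not carry Stage 1.
The analysis ends at Stage 1; the customs bureau prevails.

stage 1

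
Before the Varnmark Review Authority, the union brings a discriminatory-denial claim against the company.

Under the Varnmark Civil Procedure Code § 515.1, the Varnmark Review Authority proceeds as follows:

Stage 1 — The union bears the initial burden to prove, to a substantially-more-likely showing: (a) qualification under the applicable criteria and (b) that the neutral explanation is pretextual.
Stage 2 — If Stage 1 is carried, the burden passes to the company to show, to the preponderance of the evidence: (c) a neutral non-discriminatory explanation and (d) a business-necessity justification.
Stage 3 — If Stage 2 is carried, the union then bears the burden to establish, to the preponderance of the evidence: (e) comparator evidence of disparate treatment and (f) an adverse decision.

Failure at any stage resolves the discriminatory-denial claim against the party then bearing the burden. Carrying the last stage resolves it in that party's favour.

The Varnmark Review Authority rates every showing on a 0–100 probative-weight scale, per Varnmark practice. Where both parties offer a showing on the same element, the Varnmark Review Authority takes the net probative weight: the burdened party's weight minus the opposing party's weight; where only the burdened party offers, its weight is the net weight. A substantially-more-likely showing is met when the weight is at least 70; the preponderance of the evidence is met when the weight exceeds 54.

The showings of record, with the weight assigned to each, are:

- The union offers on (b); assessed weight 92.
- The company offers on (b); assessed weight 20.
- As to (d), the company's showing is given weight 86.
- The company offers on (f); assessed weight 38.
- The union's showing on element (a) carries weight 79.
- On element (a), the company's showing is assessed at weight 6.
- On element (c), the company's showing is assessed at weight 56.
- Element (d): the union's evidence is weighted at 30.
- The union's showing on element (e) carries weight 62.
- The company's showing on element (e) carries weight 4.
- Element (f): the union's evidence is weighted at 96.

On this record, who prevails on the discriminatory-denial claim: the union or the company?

At Stage 1 the union must meet a substantially-more-likely showing (weight is at least 70): on (a) the weight is 79 less the opposing 6 gives net 73, which does reach 70, so (a) meets the standard; on (b) the weight is 92 less the opposing 20 gives net 72, which does reach 70, so (b) meets the standard.
  The union carries Stage 1; the company now bears the burden.
At Stage 2 the company must meet the preponderance of the evidence (weight exceeds 54): on (c) the weight is 56, which does exceed 54, so (c) meets the standard; on (d) the weight is 86 less the opposing 30 gives net 56, > 54, so (d) meets the standard.
  All elements met. The burden passes to the union.
At Stage 3 the union must meet the preponderance of the evidence (weight exceeds 54): on (e) the weight is 62 less the opposing 4 gives net 58, which does exceed 54, so (e) meets the standard; on (f) the weight is 96 less the opposing 38 gives net 58, which does exceed 54, so (f) meets the standard.
  Stage 3 carried; the final stage is satisfied.
Every stage carried; the union prevails.

union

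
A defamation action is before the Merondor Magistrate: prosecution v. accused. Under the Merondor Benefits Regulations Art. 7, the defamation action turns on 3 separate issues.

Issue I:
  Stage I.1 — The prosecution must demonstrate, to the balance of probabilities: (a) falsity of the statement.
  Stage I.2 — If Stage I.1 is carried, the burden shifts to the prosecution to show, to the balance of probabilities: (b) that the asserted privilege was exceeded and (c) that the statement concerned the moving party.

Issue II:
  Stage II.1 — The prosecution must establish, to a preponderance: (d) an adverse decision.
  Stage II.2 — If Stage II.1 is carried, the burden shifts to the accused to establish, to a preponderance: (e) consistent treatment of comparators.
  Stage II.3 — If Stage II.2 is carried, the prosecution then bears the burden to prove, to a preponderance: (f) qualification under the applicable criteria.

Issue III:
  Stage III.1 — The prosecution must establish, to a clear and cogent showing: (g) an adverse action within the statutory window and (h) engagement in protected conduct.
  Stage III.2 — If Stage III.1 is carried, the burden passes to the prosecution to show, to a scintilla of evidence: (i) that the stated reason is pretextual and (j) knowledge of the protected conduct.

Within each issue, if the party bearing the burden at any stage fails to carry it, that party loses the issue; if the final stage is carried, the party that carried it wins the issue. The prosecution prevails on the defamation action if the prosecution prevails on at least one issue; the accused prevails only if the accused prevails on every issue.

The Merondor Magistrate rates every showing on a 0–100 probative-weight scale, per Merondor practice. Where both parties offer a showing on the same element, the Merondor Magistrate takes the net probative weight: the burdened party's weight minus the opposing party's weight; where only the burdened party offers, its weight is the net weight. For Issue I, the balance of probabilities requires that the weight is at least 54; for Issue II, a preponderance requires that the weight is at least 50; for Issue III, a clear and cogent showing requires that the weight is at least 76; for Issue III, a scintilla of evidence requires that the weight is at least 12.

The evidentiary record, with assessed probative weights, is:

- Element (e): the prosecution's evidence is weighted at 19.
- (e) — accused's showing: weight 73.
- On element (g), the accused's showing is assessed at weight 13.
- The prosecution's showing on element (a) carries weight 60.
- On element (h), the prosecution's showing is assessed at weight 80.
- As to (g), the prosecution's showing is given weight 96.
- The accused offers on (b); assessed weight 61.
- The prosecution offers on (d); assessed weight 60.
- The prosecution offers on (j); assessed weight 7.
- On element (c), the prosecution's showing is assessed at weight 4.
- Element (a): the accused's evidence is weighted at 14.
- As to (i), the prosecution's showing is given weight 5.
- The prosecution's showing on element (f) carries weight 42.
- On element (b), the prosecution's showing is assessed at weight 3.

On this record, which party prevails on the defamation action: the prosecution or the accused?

accused

— Issue I —
Stage I.1 — burden on prosecution; standard: the balance of probabilities (weight is at least 54).
    (a): 60 − 14 = 46 < 54 [not met]
  The prosecution does not carry Stage I.1.
The analysis ends at Stage I.1; the accused prevails on this issue.
— Issue II —
At Stage II.1 the prosecution must meet a preponderance (weight is at least 50): on (d) the weight is 60, which does reach 50, so (d) meets the standard.
  Stage II.1 carried; the burden shifts to the accused.
At Stage II.2 the accused must meet a preponderance (weight is at least 50): on (e) the weight is 73 less the opposing 19 gives net 54, ≥ 50, so (e) meets the standard.
  Stage II.2 carried; the burden shifts to the prosecution.
At Stage II.3 the prosecution must meet a preponderance (weight is at least 50): on (f) the weight is 42, which does not reach 50, so (f) does not meet the standard.
  Stage II.3 not carried; the prosecution fails its burden.
The analysis ends at Stage II.3; the accused prevails on this issue.
— Issue III —
Stage III.1 — burden on prosecution; standard: a clear and cogent showing (weight is at least 76).
    (g): 96 − 13 = 83 ≥ 76 [met]
    (h): 80 ≥ 76 [met]
  All elements met. The prosecution retains the burden for Stage III.2.
Stage III.2 — burden on prosecution; standard: a scintilla of evidence (weight is at least 12).
    (i): 5 < 12 [not met]
    (j): 7 < 12 [not met]
  Stage III.2 not carried; the prosecution fails its burden.
So the accused prevails on this issue.
Per-issue: Issue I → accused; Issue II → accused; Issue III → accused. The prosecution must prevail on at least one issue; overall, the accused prevails.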